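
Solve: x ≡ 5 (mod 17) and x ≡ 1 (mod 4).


M = 17*4 = 68
M1 = M/17 = 4, M2 = M/4 = 17
M1^(-1) mod 17 = 13, M2^(-1) mod 4 = 1
x = 5*4*13 + 1*17*1 = 277
277 mod 68 = 5
Check: 5 mod 17 = 5 ✓, 5 mod 4 = 1 ✓

x ≡ 5 (mod 68)


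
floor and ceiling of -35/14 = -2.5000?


-35/14 = -2.5000
floor = -3
ceil = -2

floor = -3, ceil = -2


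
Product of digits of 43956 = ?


4 × 3 × 9 × 5 × 6 = 3240


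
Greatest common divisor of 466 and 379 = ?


466 = 1 * 379 + 87
379 = 4 * 87 + 31
87 = 2 * 31 + 25
31 = 1 * 25 + 6
25 = 4 * 6 + 1
6 = 6 * 1 + 0
GCD = 1


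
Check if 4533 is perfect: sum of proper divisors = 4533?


Proper divisors of 4533: 1, 3, 1511
Sum = 1 + 3 + 1511 = 1515

No, 4533 is not perfect (1515 ≠ 4533)


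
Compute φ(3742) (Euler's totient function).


3742 = 2 × 1871
Prime factors: 2, 1871
φ(3742) = 3742 × (1-1/2) × (1-1/1871)
= 3742 × 1/2 × 1870/1871 = 1870

φ(3742) = 1870


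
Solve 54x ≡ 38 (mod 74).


GCD(54, 74) = 2 divides 38
Divide: 27x ≡ 19 (mod 37)
x ≡ 24 (mod 37)


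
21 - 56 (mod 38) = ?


21 - 56 = -35
-35 mod 38 = 3


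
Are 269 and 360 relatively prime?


Euclidean algorithm:
360 = 1 * 269 + 91
269 = 2 * 91 + 87
91 = 1 * 87 + 4
87 = 21 * 4 + 3
4 = 1 * 3 + 1
3 = 3 * 1 + 0
GCD(269, 360) = 1

Yes, coprime (GCD = 1)


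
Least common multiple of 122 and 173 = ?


GCD(122, 173) = 1
LCM = 122*173/1 = 21106/1 = 21106

LCM = 21106


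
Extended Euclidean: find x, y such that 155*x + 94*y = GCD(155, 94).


Tabular extended Euclidean (each row: r = 155*s + 94*t):
r=155, s=1, t=0
r=94, s=0, t=1
q=1: r=61, s=1, t=-1   [155*(1) + 94*(-1) = 61]
q=1: r=33, s=-1, t=2   [155*(-1) + 94*(2) = 33]
q=1: r=28, s=2, t=-3   [155*(2) + 94*(-3) = 28]
q=1: r=5, s=-3, t=5   [155*(-3) + 94*(5) = 5]
q=5: r=3, s=17, t=-28   [155*(17) + 94*(-28) = 3]
q=1: r=2, s=-20, t=33   [155*(-20) + 94*(33) = 2]
q=1: r=1, s=37, t=-61   [155*(37) + 94*(-61) = 1]
q=2: r=0, s=-94, t=155   [155*(-94) + 94*(155) = 0]
GCD = 1; from the row with r=1: x=37, y=-61
Check: 155*(37) + 94*(-61) = 5735 - 5734 = 1

GCD = 1, x = 37, y = -61


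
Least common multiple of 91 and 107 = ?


GCD(91, 107) = 1
LCM = 91*107/1 = 9737/1 = 9737

LCM = 9737


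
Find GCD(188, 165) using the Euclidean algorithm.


188 = 1 * 165 + 23
165 = 7 * 23 + 4
23 = 5 * 4 + 3
4 = 1 * 3 + 1
3 = 3 * 1 + 0
GCD = 1


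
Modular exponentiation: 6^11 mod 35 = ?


6^1 mod 35 = 6
6^2 mod 35 = 1
6^3 mod 35 = 6
6^4 mod 35 = 1
6^5 mod 35 = 6
6^6 mod 35 = 1
6^7 mod 35 = 6
6^8 mod 35 = 1
6^9 mod 35 = 6
6^10 mod 35 = 1
6^11 mod 35 = 6


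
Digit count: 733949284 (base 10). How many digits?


733949284 has 9 digits in base 10
floor(log10(733949284)) + 1 = floor(8.8657) + 1 = 9

9 digits (base 10)


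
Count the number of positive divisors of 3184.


3184 = 2^4 × 199^1
d(3184) = (4+1) × (1+1) = 10

10 divisors


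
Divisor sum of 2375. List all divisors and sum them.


Divisors of 2375: 1, 5, 19, 25, 95, 125, 475, 2375
Sum = 1 + 5 + 19 + 25 + 95 + 125 + 475 + 2375 = 3120

σ(2375) = 3120


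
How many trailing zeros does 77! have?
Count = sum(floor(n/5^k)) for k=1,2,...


floor(77/5) = 15
floor(77/25) = 3
Total = 18

18 trailing zeros


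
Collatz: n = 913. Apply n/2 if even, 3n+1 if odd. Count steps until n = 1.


913 → 2740 → 1370 → 685 → 2056 → 1028 → 514 → 257 → 772 → 386 → 193 → 580 → 290 → 145 → 436 → 218 → 109 → 328 → 164 → 82 → 41 → 124 → 62 → 31 → 94 → 47 → 142 → 71 → 214 → 107 → 322 → 161 → 484 → 242 → 121 → 364 → 182 → 91 → 274 → 137 → 412 → 206 → 103 → 310 → 155 → 466 → 233 → 700 → 350 → 175 → 526 → 263 → 790 → 395 → 1186 → 593 → 1780 → 890 → 445 → 1336 → 668 → 334 → 167 → 502 → 251 → 754 → 377 → 1132 → 566 → 283 → 850 → 425 → 1276 → 638 → 319 → 958 → 479 → 1438 → 719 → 2158 → 1079 → 3238 → 1619 → 4858 → 2429 → 7288 → 3644 → 1822 → 911 → 2734 → 1367 → 4102 → 2051 → 6154 → 3077 → 9232 → 4616 → 2308 → 1154 → 577 → 1732 → 866 → 433 → 1300 → 650 → 325 → 976 → 488 → 244 → 122 → 61 → 184 → 92 → 46 → 23 → 70 → 35 → 106 → 53 → 160 → 80 → 40 → 20 → 10 → 5 → 16 → 8 → 4 → 2 → 1
Total steps = 129

129 steps


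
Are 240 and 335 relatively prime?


Euclidean algorithm:
335 = 1 * 240 + 95
240 = 2 * 95 + 50
95 = 1 * 50 + 45
50 = 1 * 45 + 5
45 = 9 * 5 + 0
GCD(240, 335) = 5

No, not coprime (GCD = 5)


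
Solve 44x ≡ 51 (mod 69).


GCD(44, 69) = 1, unique solution
a^(-1) mod 69 = 11
x = 11 * 51 mod 69 = 9

x ≡ 9 (mod 69)


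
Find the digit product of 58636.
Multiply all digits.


5 × 8 × 6 × 3 × 6 = 4320


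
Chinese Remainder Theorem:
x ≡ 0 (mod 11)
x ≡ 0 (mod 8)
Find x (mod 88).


M = 11*8 = 88
M1 = M/11 = 8, M2 = M/8 = 11
M1^(-1) mod 11 = 7, M2^(-1) mod 8 = 3
x = 0*8*7 + 0*11*3 = 0
0 mod 88 = 0
Check: 0 mod 11 = 0 ✓, 0 mod 8 = 0 ✓

x ≡ 0 (mod 88)


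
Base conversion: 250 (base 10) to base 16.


250 (base 10) = 250 (decimal)
250 (decimal) = FA (base 16)


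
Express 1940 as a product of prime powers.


1940 / 2 = 970
970 / 2 = 485
485 / 5 = 97
97 / 97 = 1
1940 = 2^2 × 5 × 97


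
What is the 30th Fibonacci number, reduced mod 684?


F(k) mod 684 for k=1..30:
1, 1, 2, 3, 5, 8, 13, 21, 34, 55, 89, 144, 233, 377, 610, 303, 229, 532, 77, 609, 2, 611, 613, 540, 469, 325, 110, 435, 545, 296
F(30) mod 684 = 296


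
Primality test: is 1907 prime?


Check divisors up to sqrt(1907) = 43.6692
No divisors found.
1907 is prime.

Yes, 1907 is prime


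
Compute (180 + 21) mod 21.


180 + 21 = 201
201 mod 21 = 12


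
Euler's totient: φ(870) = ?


870 = 2 × 3 × 5 × 29
Prime factors: 2, 3, 5, 29
φ(870) = 870 × (1-1/2) × (1-1/3) × (1-1/5) × (1-1/29)
= 870 × 1/2 × 2/3 × 4/5 × 28/29 = 224

φ(870) = 224


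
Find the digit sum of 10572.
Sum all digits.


1 + 0 + 5 + 7 + 2 = 15


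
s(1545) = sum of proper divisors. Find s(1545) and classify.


Proper divisors: 1, 3, 5, 15, 103, 309, 515
Sum = 1 + 3 + 5 + 15 + 103 + 309 + 515 = 951
951 < 1545 → deficient

s(1545) = 951 (deficient)


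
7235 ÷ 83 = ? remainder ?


7235 = 83 * 87 + 14
Check: 7221 + 14 = 7235

q = 87, r = 14


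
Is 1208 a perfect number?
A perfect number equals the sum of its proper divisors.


Proper divisors of 1208: 1, 2, 4, 8, 151, 302, 604
Sum = 1 + 2 + 4 + 8 + 151 + 302 + 604 = 1072

No, 1208 is not perfect (1072 ≠ 1208)


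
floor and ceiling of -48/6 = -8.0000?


-48/6 = -8.0000
floor = -8
ceil = -8

floor = -8, ceil = -8


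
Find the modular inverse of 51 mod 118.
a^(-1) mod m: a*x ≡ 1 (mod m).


Use the extended Euclidean algorithm on (118, 51); each row r = 118*s + 51*t:
r=118, s=1, t=0
r=51, s=0, t=1
q=2: r=16, s=1, t=-2   [118*(1) + 51*(-2) = 16]
q=3: r=3, s=-3, t=7   [118*(-3) + 51*(7) = 3]
q=5: r=1, s=16, t=-37   [118*(16) + 51*(-37) = 1]
q=3: r=0, s=-51, t=118   [118*(-51) + 51*(118) = 0]
GCD = 1 with t = -37, so 51*(-37) ≡ 1 (mod 118)
Inverse = -37 mod 118 = 81
Check: 51 * 81 = 4131 ≡ 1 (mod 118)

51^(-1) ≡ 81 (mod 118)


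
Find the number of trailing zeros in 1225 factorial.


floor(1225/5) = 245
floor(1225/25) = 49
floor(1225/125) = 9
floor(1225/625) = 1
Total = 304

304 trailing zeros


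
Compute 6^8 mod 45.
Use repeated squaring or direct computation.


6^1 mod 45 = 6
6^2 mod 45 = 36
6^3 mod 45 = 36
6^4 mod 45 = 36
6^5 mod 45 = 36
6^6 mod 45 = 36
6^7 mod 45 = 36
6^8 mod 45 = 36


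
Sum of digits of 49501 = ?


4 + 9 + 5 + 0 + 1 = 19


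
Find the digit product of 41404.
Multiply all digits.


4 × 1 × 4 × 0 × 4 = 0


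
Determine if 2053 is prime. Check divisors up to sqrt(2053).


Check divisors up to sqrt(2053) = 45.3100
No divisors found.
2053 is prime.

Yes, 2053 is prime


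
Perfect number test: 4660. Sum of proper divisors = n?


Proper divisors of 4660: 1, 2, 4, 5, 10, 20, 233, 466, 932, 1165, 2330
Sum = 1 + 2 + 4 + 5 + 10 + 20 + 233 + 466 + 932 + 1165 + 2330 = 5168

No, 4660 is not perfect (5168 ≠ 4660)


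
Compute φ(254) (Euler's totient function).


254 = 2 × 127
Prime factors: 2, 127
φ(254) = 254 × (1-1/2) × (1-1/127)
= 254 × 1/2 × 126/127 = 126

φ(254) = 126


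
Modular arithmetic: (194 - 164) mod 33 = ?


194 - 164 = 30
30 mod 33 = 30


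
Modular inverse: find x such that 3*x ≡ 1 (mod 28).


Use the extended Euclidean algorithm on (28, 3); each row r = 28*s + 3*t:
r=28, s=1, t=0
r=3, s=0, t=1
q=9: r=1, s=1, t=-9   [28*(1) + 3*(-9) = 1]
q=3: r=0, s=-3, t=28   [28*(-3) + 3*(28) = 0]
GCD = 1 with t = -9, so 3*(-9) ≡ 1 (mod 28)
Inverse = -9 mod 28 = 19
Check: 3 * 19 = 57 ≡ 1 (mod 28)

3^(-1) ≡ 19 (mod 28)


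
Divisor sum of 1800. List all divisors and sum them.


Divisors of 1800: 1, 2, 3, 4, 5, 6, 8, 9, 10, 12, 15, 18, 20, 24, 25, 30, 36, 40, 45, 50, 60, 72, 75, 90, 100, 120, 150, 180, 200, 225, 300, 360, 450, 600, 900, 1800
Sum = 1 + 2 + 3 + 4 + 5 + 6 + 8 + 9 + 10 + 12 + 15 + 18 + 20 + 24 + 25 + 30 + 36 + 40 + 45 + 50 + 60 + 72 + 75 + 90 + 100 + 120 + 150 + 180 + 200 + 225 + 300 + 360 + 450 + 600 + 900 + 1800 = 6045

σ(1800) = 6045


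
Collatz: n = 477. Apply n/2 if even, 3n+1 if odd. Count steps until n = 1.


477 → 1432 → 716 → 358 → 179 → 538 → 269 → 808 → 404 → 202 → 101 → 304 → 152 → 76 → 38 → 19 → 58 → 29 → 88 → 44 → 22 → 11 → 34 → 17 → 52 → 26 → 13 → 40 → 20 → 10 → 5 → 16 → 8 → 4 → 2 → 1
Total steps = 35

35 steps


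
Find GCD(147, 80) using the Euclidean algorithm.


147 = 1 * 80 + 67
80 = 1 * 67 + 13
67 = 5 * 13 + 2
13 = 6 * 2 + 1
2 = 2 * 1 + 0
GCD = 1


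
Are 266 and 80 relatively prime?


Euclidean algorithm:
266 = 3 * 80 + 26
80 = 3 * 26 + 2
26 = 13 * 2 + 0
GCD(266, 80) = 2

No, not coprime (GCD = 2)


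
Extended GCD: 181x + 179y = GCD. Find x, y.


Tabular extended Euclidean (each row: r = 181*s + 179*t):
r=181, s=1, t=0
r=179, s=0, t=1
q=1: r=2, s=1, t=-1   [181*(1) + 179*(-1) = 2]
q=89: r=1, s=-89, t=90   [181*(-89) + 179*(90) = 1]
q=2: r=0, s=179, t=-181   [181*(179) + 179*(-181) = 0]
GCD = 1; from the row with r=1: x=-89, y=90
Check: 181*(-89) + 179*(90) = -16109 + 16110 = 1

GCD = 1, x = -89, y = 90


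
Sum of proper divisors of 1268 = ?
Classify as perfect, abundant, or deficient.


Proper divisors: 1, 2, 4, 317, 634
Sum = 1 + 2 + 4 + 317 + 634 = 958
958 < 1268 → deficient

s(1268) = 958 (deficient)


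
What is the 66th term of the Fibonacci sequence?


Sequence: 1, 1, 2, 3, 5, 8, 13, 21, 34, 55, 89, 144, 233, 377, 610, 987, 1597, 2584, 4181, 6765, 10946, 17711, 28657, 46368, 75025, 121393, 196418, 317811, 514229, 832040, 1346269, 2178309, 3524578, 5702887, 9227465, 14930352, 24157817, 39088169, 63245986, 102334155, 165580141, 267914296, 433494437, 701408733, 1134903170, 1836311903, 2971215073, 4807526976, 7778742049, 12586269025, 20365011074, 32951280099, 53316291173, 86267571272, 139583862445, 225851433717, 365435296162, 591286729879, 956722026041, 1548008755920, 2504730781961, 4052739537881, 6557470319842, 10610209857723, 17167680177565, 27777890035288
F(66) = 27777890035288


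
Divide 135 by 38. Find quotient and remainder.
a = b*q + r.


135 = 38 * 3 + 21
Check: 114 + 21 = 135

q = 3, r = 21


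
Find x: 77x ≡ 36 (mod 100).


GCD(77, 100) = 1, unique solution
a^(-1) mod 100 = 13
x = 13 * 36 mod 100 = 68

x ≡ 68 (mod 100)


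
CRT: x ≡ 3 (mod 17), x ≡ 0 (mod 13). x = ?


M = 17*13 = 221
M1 = M/17 = 13, M2 = M/13 = 17
M1^(-1) mod 17 = 4, M2^(-1) mod 13 = 10
x = 3*13*4 + 0*17*10 = 156
156 mod 221 = 156
Check: 156 mod 17 = 3 ✓, 156 mod 13 = 0 ✓

x ≡ 156 (mod 221)


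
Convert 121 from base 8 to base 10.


121 (base 8) = 81 (decimal)
81 (decimal) = 81 (base 10)


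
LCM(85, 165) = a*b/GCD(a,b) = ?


GCD(85, 165) = 5
LCM = 85*165/5 = 14025/5 = 2805

LCM = 2805


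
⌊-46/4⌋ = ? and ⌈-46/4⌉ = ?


-46/4 = -11.5000
floor = -12
ceil = -11

floor = -12, ceil = -11


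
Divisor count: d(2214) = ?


2214 = 2^1 × 3^3 × 41^1
d(2214) = (1+1) × (3+1) × (1+1) = 16

16 divisors


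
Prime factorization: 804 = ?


804 / 2 = 402
402 / 2 = 201
201 / 3 = 67
67 / 67 = 1
804 = 2^2 × 3 × 67


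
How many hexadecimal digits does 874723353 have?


874723353 in base 16 = 34233819
Number of digits = 8

8 digits (base 16)


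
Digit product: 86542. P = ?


8 × 6 × 5 × 4 × 2 = 1920


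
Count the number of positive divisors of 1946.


1946 = 2^1 × 7^1 × 139^1
d(1946) = (1+1) × (1+1) × (1+1) = 8

8 divisors


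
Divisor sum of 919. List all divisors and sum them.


Divisors of 919: 1, 919
Sum = 1 + 919 = 920

σ(919) = 920


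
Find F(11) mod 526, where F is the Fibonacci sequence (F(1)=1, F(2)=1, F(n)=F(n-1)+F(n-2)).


F(k) mod 526 for k=1..11:
1, 1, 2, 3, 5, 8, 13, 21, 34, 55, 89
F(11) mod 526 = 89


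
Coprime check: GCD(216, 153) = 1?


Euclidean algorithm:
216 = 1 * 153 + 63
153 = 2 * 63 + 27
63 = 2 * 27 + 9
27 = 3 * 9 + 0
GCD(216, 153) = 9

No, not coprime (GCD = 9)


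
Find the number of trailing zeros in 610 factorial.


floor(610/5) = 122
floor(610/25) = 24
floor(610/125) = 4
Total = 150

150 trailing zeros


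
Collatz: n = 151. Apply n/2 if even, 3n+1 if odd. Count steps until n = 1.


151 → 454 → 227 → 682 → 341 → 1024 → 512 → 256 → 128 → 64 → 32 → 16 → 8 → 4 → 2 → 1
Total steps = 15

15 steps


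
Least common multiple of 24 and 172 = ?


GCD(24, 172) = 4
LCM = 24*172/4 = 4128/4 = 1032

LCM = 1032


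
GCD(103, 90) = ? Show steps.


103 = 1 * 90 + 13
90 = 6 * 13 + 12
13 = 1 * 12 + 1
12 = 12 * 1 + 0
GCD = 1


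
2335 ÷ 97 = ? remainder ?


2335 = 97 * 24 + 7
Check: 2328 + 7 = 2335

q = 24, r = 7


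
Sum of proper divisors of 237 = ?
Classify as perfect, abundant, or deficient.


Proper divisors: 1, 3, 79
Sum = 1 + 3 + 79 = 83
83 < 237 → deficient

s(237) = 83 (deficient)


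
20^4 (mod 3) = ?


20^1 mod 3 = 2
20^2 mod 3 = 1
20^3 mod 3 = 2
20^4 mod 3 = 1


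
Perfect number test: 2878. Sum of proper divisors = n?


Proper divisors of 2878: 1, 2, 1439
Sum = 1 + 2 + 1439 = 1442

No, 2878 is not perfect (1442 ≠ 2878)


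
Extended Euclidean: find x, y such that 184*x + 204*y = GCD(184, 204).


Tabular extended Euclidean (each row: r = 184*s + 204*t):
r=184, s=1, t=0
r=204, s=0, t=1
q=0: r=184, s=1, t=0   [184*(1) + 204*(0) = 184]
q=1: r=20, s=-1, t=1   [184*(-1) + 204*(1) = 20]
q=9: r=4, s=10, t=-9   [184*(10) + 204*(-9) = 4]
q=5: r=0, s=-51, t=46   [184*(-51) + 204*(46) = 0]
GCD = 4; from the row with r=4: x=10, y=-9
Check: 184*(10) + 204*(-9) = 1840 - 1836 = 4

GCD = 4, x = 10, y = -9


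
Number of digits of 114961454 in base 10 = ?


114961454 has 9 digits in base 10
floor(log10(114961454)) + 1 = floor(8.0606) + 1 = 9

9 digits (base 10)


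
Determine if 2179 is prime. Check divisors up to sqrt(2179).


Check divisors up to sqrt(2179) = 46.6798
No divisors found.
2179 is prime.

Yes, 2179 is prime


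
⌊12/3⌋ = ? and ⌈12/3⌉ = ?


12/3 = 4.0000
floor = 4
ceil = 4

floor = 4, ceil = 4


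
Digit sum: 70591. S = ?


7 + 0 + 5 + 9 + 1 = 22


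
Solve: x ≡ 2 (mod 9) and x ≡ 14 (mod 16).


M = 9*16 = 144
M1 = M/9 = 16, M2 = M/16 = 9
M1^(-1) mod 9 = 4, M2^(-1) mod 16 = 9
x = 2*16*4 + 14*9*9 = 1262
1262 mod 144 = 110
Check: 110 mod 9 = 2 ✓, 110 mod 16 = 14 ✓

x ≡ 110 (mod 144)


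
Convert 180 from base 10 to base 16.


180 (base 10) = 180 (decimal)
180 (decimal) = B4 (base 16)


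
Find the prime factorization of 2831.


2831 / 19 = 149
149 / 149 = 1
2831 = 19 × 149


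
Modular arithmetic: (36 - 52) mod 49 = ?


36 - 52 = -16
-16 mod 49 = 33


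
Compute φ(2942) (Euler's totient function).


2942 = 2 × 1471
Prime factors: 2, 1471
φ(2942) = 2942 × (1-1/2) × (1-1/1471)
= 2942 × 1/2 × 1470/1471 = 1470

φ(2942) = 1470


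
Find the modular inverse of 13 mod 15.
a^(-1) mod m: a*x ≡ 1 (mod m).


Use the extended Euclidean algorithm on (15, 13); each row r = 15*s + 13*t:
r=15, s=1, t=0
r=13, s=0, t=1
q=1: r=2, s=1, t=-1   [15*(1) + 13*(-1) = 2]
q=6: r=1, s=-6, t=7   [15*(-6) + 13*(7) = 1]
q=2: r=0, s=13, t=-15   [15*(13) + 13*(-15) = 0]
GCD = 1 with t = 7, so 13*(7) ≡ 1 (mod 15)
Inverse = 7 mod 15 = 7
Check: 13 * 7 = 91 ≡ 1 (mod 15)

13^(-1) ≡ 7 (mod 15)


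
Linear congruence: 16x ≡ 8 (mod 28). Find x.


GCD(16, 28) = 4 divides 8
Divide: 4x ≡ 2 (mod 7)
x ≡ 4 (mod 7)


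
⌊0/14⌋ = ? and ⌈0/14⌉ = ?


0/14 = 0
floor = 0
ceil = 0

floor = 0, ceil = 0


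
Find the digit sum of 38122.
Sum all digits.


3 + 8 + 1 + 2 + 2 = 16


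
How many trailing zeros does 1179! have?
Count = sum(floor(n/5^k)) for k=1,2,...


floor(1179/5) = 235
floor(1179/25) = 47
floor(1179/125) = 9
floor(1179/625) = 1
Total = 292

292 trailing zeros


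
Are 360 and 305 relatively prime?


Euclidean algorithm:
360 = 1 * 305 + 55
305 = 5 * 55 + 30
55 = 1 * 30 + 25
30 = 1 * 25 + 5
25 = 5 * 5 + 0
GCD(360, 305) = 5

No, not coprime (GCD = 5)


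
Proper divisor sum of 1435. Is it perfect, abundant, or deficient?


Proper divisors: 1, 5, 7, 35, 41, 205, 287
Sum = 1 + 5 + 7 + 35 + 41 + 205 + 287 = 581
581 < 1435 → deficient

s(1435) = 581 (deficient)


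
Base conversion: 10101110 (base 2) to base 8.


10101110 (base 2) = 174 (decimal)
174 (decimal) = 256 (base 8)


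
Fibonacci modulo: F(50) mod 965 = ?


F(k) mod 965 for k=1..50:
1, 1, 2, 3, 5, 8, 13, 21, 34, 55, 89, 144, 233, 377, 610, 22, 632, 654, 321, 10, 331, 341, 672, 48, 720, 768, 523, 326, 849, 210, 94, 304, 398, 702, 135, 837, 7, 844, 851, 730, 616, 381, 32, 413, 445, 858, 338, 231, 569, 800
F(50) mod 965 = 800


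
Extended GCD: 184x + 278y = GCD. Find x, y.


Tabular extended Euclidean (each row: r = 184*s + 278*t):
r=184, s=1, t=0
r=278, s=0, t=1
q=0: r=184, s=1, t=0   [184*(1) + 278*(0) = 184]
q=1: r=94, s=-1, t=1   [184*(-1) + 278*(1) = 94]
q=1: r=90, s=2, t=-1   [184*(2) + 278*(-1) = 90]
q=1: r=4, s=-3, t=2   [184*(-3) + 278*(2) = 4]
q=22: r=2, s=68, t=-45   [184*(68) + 278*(-45) = 2]
q=2: r=0, s=-139, t=92   [184*(-139) + 278*(92) = 0]
GCD = 2; from the row with r=2: x=68, y=-45
Check: 184*(68) + 278*(-45) = 12512 - 12510 = 2

GCD = 2, x = 68, y = -45


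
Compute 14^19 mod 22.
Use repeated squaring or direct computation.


14^1 mod 22 = 14
14^2 mod 22 = 20
14^3 mod 22 = 16
14^4 mod 22 = 4
14^5 mod 22 = 12
14^6 mod 22 = 14
14^7 mod 22 = 20
14^8 mod 22 = 16
14^9 mod 22 = 4
14^10 mod 22 = 12
14^11 mod 22 = 14
14^12 mod 22 = 20
14^13 mod 22 = 16
14^14 mod 22 = 4
14^15 mod 22 = 12
14^16 mod 22 = 14
14^17 mod 22 = 20
14^18 mod 22 = 16
14^19 mod 22 = 4


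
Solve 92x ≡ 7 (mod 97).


GCD(92, 97) = 1, unique solution
a^(-1) mod 97 = 58
x = 58 * 7 mod 97 = 18

x ≡ 18 (mod 97)


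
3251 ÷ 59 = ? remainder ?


3251 = 59 * 55 + 6
Check: 3245 + 6 = 3251

q = 55, r = 6


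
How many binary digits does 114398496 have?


114398496 in base 2 = 110110100011001010100100000
Number of digits = 27

27 digits (base 2)


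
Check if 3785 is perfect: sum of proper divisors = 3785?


Proper divisors of 3785: 1, 5, 757
Sum = 1 + 5 + 757 = 763

No, 3785 is not perfect (763 ≠ 3785)


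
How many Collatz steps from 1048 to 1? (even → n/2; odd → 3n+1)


1048 → 524 → 262 → 131 → 394 → 197 → 592 → 296 → 148 → 74 → 37 → 112 → 56 → 28 → 14 → 7 → 22 → 11 → 34 → 17 → 52 → 26 → 13 → 40 → 20 → 10 → 5 → 16 → 8 → 4 → 2 → 1
Total steps = 31

31 steps


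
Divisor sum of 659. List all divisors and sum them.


Divisors of 659: 1, 659
Sum = 1 + 659 = 660

σ(659) = 660


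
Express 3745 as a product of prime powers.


3745 / 5 = 749
749 / 7 = 107
107 / 107 = 1
3745 = 5 × 7 × 107


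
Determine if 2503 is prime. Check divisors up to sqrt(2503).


Check divisors up to sqrt(2503) = 50.0300
No divisors found.
2503 is prime.

Yes, 2503 is prime


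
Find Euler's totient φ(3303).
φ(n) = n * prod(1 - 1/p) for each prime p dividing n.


3303 = 3^2 × 367
Prime factors: 3, 367
φ(3303) = 3303 × (1-1/3) × (1-1/367)
= 3303 × 2/3 × 366/367 = 2196

φ(3303) = 2196


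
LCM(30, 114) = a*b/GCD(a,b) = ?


GCD(30, 114) = 6
LCM = 30*114/6 = 3420/6 = 570

LCM = 570


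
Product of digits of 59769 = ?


5 × 9 × 7 × 6 × 9 = 17010


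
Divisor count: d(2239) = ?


2239 = 2239^1
d(2239) = (1+1) = 2

2 divisors


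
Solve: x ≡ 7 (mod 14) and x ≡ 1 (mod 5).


M = 14*5 = 70
M1 = M/14 = 5, M2 = M/5 = 14
M1^(-1) mod 14 = 3, M2^(-1) mod 5 = 4
x = 7*5*3 + 1*14*4 = 161
161 mod 70 = 21
Check: 21 mod 14 = 7 ✓, 21 mod 5 = 1 ✓

x ≡ 21 (mod 70)


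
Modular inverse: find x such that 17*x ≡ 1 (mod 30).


Use the extended Euclidean algorithm on (30, 17); each row r = 30*s + 17*t:
r=30, s=1, t=0
r=17, s=0, t=1
q=1: r=13, s=1, t=-1   [30*(1) + 17*(-1) = 13]
q=1: r=4, s=-1, t=2   [30*(-1) + 17*(2) = 4]
q=3: r=1, s=4, t=-7   [30*(4) + 17*(-7) = 1]
q=4: r=0, s=-17, t=30   [30*(-17) + 17*(30) = 0]
GCD = 1 with t = -7, so 17*(-7) ≡ 1 (mod 30)
Inverse = -7 mod 30 = 23
Check: 17 * 23 = 391 ≡ 1 (mod 30)

17^(-1) ≡ 23 (mod 30)


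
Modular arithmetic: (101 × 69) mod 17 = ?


101 × 69 = 6969
6969 mod 17 = 16


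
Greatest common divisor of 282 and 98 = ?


282 = 2 * 98 + 86
98 = 1 * 86 + 12
86 = 7 * 12 + 2
12 = 6 * 2 + 0
GCD = 2


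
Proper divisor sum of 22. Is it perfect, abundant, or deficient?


Proper divisors: 1, 2, 11
Sum = 1 + 2 + 11 = 14
14 < 22 → deficient

s(22) = 14 (deficient)


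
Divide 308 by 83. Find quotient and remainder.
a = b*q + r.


308 = 83 * 3 + 59
Check: 249 + 59 = 308

q = 3, r = 59


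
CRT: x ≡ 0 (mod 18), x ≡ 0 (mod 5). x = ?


M = 18*5 = 90
M1 = M/18 = 5, M2 = M/5 = 18
M1^(-1) mod 18 = 11, M2^(-1) mod 5 = 2
x = 0*5*11 + 0*18*2 = 0
0 mod 90 = 0
Check: 0 mod 18 = 0 ✓, 0 mod 5 = 0 ✓

x ≡ 0 (mod 90)


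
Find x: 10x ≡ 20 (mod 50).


GCD(10, 50) = 10 divides 20
Divide: 1x ≡ 2 (mod 5)
x ≡ 2 (mod 5)


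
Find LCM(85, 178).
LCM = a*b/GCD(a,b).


GCD(85, 178) = 1
LCM = 85*178/1 = 15130/1 = 15130

LCM = 15130


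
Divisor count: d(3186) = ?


3186 = 2^1 × 3^3 × 59^1
d(3186) = (1+1) × (3+1) × (1+1) = 16

16 divisors


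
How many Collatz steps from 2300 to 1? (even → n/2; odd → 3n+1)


2300 → 1150 → 575 → 1726 → 863 → 2590 → 1295 → 3886 → 1943 → 5830 → 2915 → 8746 → 4373 → 13120 → 6560 → 3280 → 1640 → 820 → 410 → 205 → 616 → 308 → 154 → 77 → 232 → 116 → 58 → 29 → 88 → 44 → 22 → 11 → 34 → 17 → 52 → 26 → 13 → 40 → 20 → 10 → 5 → 16 → 8 → 4 → 2 → 1
Total steps = 45

45 steps


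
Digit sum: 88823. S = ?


8 + 8 + 8 + 2 + 3 = 29


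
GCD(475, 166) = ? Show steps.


475 = 2 * 166 + 143
166 = 1 * 143 + 23
143 = 6 * 23 + 5
23 = 4 * 5 + 3
5 = 1 * 3 + 2
3 = 1 * 2 + 1
2 = 2 * 1 + 0
GCD = 1


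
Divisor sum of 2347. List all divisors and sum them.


Divisors of 2347: 1, 2347
Sum = 1 + 2347 = 2348

σ(2347) = 2348


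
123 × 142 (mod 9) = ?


123 × 142 = 17466
17466 mod 9 = 6


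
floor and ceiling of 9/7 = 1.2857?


9/7 = 1.2857
floor = 1
ceil = 2

floor = 1, ceil = 2


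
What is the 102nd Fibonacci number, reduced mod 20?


F(k) mod 20 for k=1..102:
1, 1, 2, 3, 5, 8, 13, 1, 14, 15, 9, 4, 13, 17, 10, 7, 17, 4, 1, 5, 6, 11, 17, 8, 5, 13, 18, 11, 9, 0, 9, 9, 18, 7, 5, 12, 17, 9, 6, 15, 1, 16, 17, 13, 10, 3, 13, 16, 9, 5, 14, 19, 13, 12, 5, 17, 2, 19, 1, 0, 1, 1, 2, 3, 5, 8, 13, 1, 14, 15, 9, 4, 13, 17, 10, 7, 17, 4, 1, 5, 6, 11, 17, 8, 5, 13, 18, 11, 9, 0, 9, 9, 18, 7, 5, 12, 17, 9, 6, 15, 1, 16
F(102) mod 20 = 16


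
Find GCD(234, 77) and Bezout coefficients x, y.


Tabular extended Euclidean (each row: r = 234*s + 77*t):
r=234, s=1, t=0
r=77, s=0, t=1
q=3: r=3, s=1, t=-3   [234*(1) + 77*(-3) = 3]
q=25: r=2, s=-25, t=76   [234*(-25) + 77*(76) = 2]
q=1: r=1, s=26, t=-79   [234*(26) + 77*(-79) = 1]
q=2: r=0, s=-77, t=234   [234*(-77) + 77*(234) = 0]
GCD = 1; from the row with r=1: x=26, y=-79
Check: 234*(26) + 77*(-79) = 6084 - 6083 = 1

GCD = 1, x = 26, y = -79


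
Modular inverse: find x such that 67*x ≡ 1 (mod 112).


Use the extended Euclidean algorithm on (112, 67); each row r = 112*s + 67*t:
r=112, s=1, t=0
r=67, s=0, t=1
q=1: r=45, s=1, t=-1   [112*(1) + 67*(-1) = 45]
q=1: r=22, s=-1, t=2   [112*(-1) + 67*(2) = 22]
q=2: r=1, s=3, t=-5   [112*(3) + 67*(-5) = 1]
q=22: r=0, s=-67, t=112   [112*(-67) + 67*(112) = 0]
GCD = 1 with t = -5, so 67*(-5) ≡ 1 (mod 112)
Inverse = -5 mod 112 = 107
Check: 67 * 107 = 7169 ≡ 1 (mod 112)

67^(-1) ≡ 107 (mod 112)


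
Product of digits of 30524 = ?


3 × 0 × 5 × 2 × 4 = 0


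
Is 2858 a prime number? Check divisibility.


2858 / 2 = 1429 (exact division)
2858 is NOT prime.

No, 2858 is not prime


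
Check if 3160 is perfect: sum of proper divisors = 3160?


Proper divisors of 3160: 1, 2, 4, 5, 8, 10, 20, 40, 79, 158, 316, 395, 632, 790, 1580
Sum = 1 + 2 + 4 + 5 + 8 + 10 + 20 + 40 + 79 + 158 + 316 + 395 + 632 + 790 + 1580 = 4040

No, 3160 is not perfect (4040 ≠ 3160)


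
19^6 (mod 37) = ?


19^1 mod 37 = 19
19^2 mod 37 = 28
19^3 mod 37 = 14
19^4 mod 37 = 7
19^5 mod 37 = 22
19^6 mod 37 = 11


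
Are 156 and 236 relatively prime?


Euclidean algorithm:
236 = 1 * 156 + 80
156 = 1 * 80 + 76
80 = 1 * 76 + 4
76 = 19 * 4 + 0
GCD(156, 236) = 4

No, not coprime (GCD = 4)


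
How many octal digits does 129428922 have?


129428922 in base 8 = 755566672
Number of digits = 9

9 digits (base 8)


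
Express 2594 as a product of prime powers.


2594 / 2 = 1297
1297 / 1297 = 1
2594 = 2 × 1297


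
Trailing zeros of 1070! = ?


floor(1070/5) = 214
floor(1070/25) = 42
floor(1070/125) = 8
floor(1070/625) = 1
Total = 265

265 trailing zeros


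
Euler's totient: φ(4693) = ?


4693 = 13 × 19^2
Prime factors: 13, 19
φ(4693) = 4693 × (1-1/13) × (1-1/19)
= 4693 × 12/13 × 18/19 = 4104

φ(4693) = 4104


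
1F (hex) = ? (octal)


1F (base 16) = 31 (decimal)
31 (decimal) = 37 (base 8)


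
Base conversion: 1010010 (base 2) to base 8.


1010010 (base 2) = 82 (decimal)
82 (decimal) = 122 (base 8)


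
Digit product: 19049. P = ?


1 × 9 × 0 × 4 × 9 = 0


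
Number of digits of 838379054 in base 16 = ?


838379054 in base 16 = 31F8A62E
Number of digits = 8

8 digits (base 16)


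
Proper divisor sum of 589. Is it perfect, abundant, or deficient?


Proper divisors: 1, 19, 31
Sum = 1 + 19 + 31 = 51
51 < 589 → deficient

s(589) = 51 (deficient)


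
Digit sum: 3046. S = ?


3 + 0 + 4 + 6 = 13


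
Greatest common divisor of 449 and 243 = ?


449 = 1 * 243 + 206
243 = 1 * 206 + 37
206 = 5 * 37 + 21
37 = 1 * 21 + 16
21 = 1 * 16 + 5
16 = 3 * 5 + 1
5 = 5 * 1 + 0
GCD = 1


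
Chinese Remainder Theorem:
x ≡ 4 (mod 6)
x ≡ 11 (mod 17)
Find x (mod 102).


M = 6*17 = 102
M1 = M/6 = 17, M2 = M/17 = 6
M1^(-1) mod 6 = 5, M2^(-1) mod 17 = 3
x = 4*17*5 + 11*6*3 = 538
538 mod 102 = 28
Check: 28 mod 6 = 4 ✓, 28 mod 17 = 11 ✓

x ≡ 28 (mod 102)


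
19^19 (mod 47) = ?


19^1 mod 47 = 19
19^2 mod 47 = 32
19^3 mod 47 = 44
19^4 mod 47 = 37
19^5 mod 47 = 45
19^6 mod 47 = 9
19^7 mod 47 = 30
19^8 mod 47 = 6
19^9 mod 47 = 20
19^10 mod 47 = 4
19^11 mod 47 = 29
19^12 mod 47 = 34
19^13 mod 47 = 35
19^14 mod 47 = 7
19^15 mod 47 = 39
19^16 mod 47 = 36
19^17 mod 47 = 26
19^18 mod 47 = 24
19^19 mod 47 = 33


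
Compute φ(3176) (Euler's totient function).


3176 = 2^3 × 397
Prime factors: 2, 397
φ(3176) = 3176 × (1-1/2) × (1-1/397)
= 3176 × 1/2 × 396/397 = 1584

φ(3176) = 1584


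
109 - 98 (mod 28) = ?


109 - 98 = 11
11 mod 28 = 11


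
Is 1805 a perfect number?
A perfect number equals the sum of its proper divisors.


Proper divisors of 1805: 1, 5, 19, 95, 361
Sum = 1 + 5 + 19 + 95 + 361 = 481

No, 1805 is not perfect (481 ≠ 1805)


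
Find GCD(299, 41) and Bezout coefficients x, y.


Tabular extended Euclidean (each row: r = 299*s + 41*t):
r=299, s=1, t=0
r=41, s=0, t=1
q=7: r=12, s=1, t=-7   [299*(1) + 41*(-7) = 12]
q=3: r=5, s=-3, t=22   [299*(-3) + 41*(22) = 5]
q=2: r=2, s=7, t=-51   [299*(7) + 41*(-51) = 2]
q=2: r=1, s=-17, t=124   [299*(-17) + 41*(124) = 1]
q=2: r=0, s=41, t=-299   [299*(41) + 41*(-299) = 0]
GCD = 1; from the row with r=1: x=-17, y=124
Check: 299*(-17) + 41*(124) = -5083 + 5084 = 1

GCD = 1, x = -17, y = 124


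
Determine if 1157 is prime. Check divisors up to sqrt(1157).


1157 / 13 = 89 (exact division)
1157 is NOT prime.

No, 1157 is not prime


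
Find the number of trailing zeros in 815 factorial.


floor(815/5) = 163
floor(815/25) = 32
floor(815/125) = 6
floor(815/625) = 1
Total = 202

202 trailing zeros


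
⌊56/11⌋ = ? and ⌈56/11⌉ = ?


56/11 = 5.0909
floor = 5
ceil = 6

floor = 5, ceil = 6


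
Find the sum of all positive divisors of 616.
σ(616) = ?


Divisors of 616: 1, 2, 4, 7, 8, 11, 14, 22, 28, 44, 56, 77, 88, 154, 308, 616
Sum = 1 + 2 + 4 + 7 + 8 + 11 + 14 + 22 + 28 + 44 + 56 + 77 + 88 + 154 + 308 + 616 = 1440

σ(616) = 1440


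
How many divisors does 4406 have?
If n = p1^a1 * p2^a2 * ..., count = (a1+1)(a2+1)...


4406 = 2^1 × 2203^1
d(4406) = (1+1) × (1+1) = 4

4 divisors


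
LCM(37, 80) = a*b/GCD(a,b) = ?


GCD(37, 80) = 1
LCM = 37*80/1 = 2960/1 = 2960

LCM = 2960


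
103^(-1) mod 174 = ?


Use the extended Euclidean algorithm on (174, 103); each row r = 174*s + 103*t:
r=174, s=1, t=0
r=103, s=0, t=1
q=1: r=71, s=1, t=-1   [174*(1) + 103*(-1) = 71]
q=1: r=32, s=-1, t=2   [174*(-1) + 103*(2) = 32]
q=2: r=7, s=3, t=-5   [174*(3) + 103*(-5) = 7]
q=4: r=4, s=-13, t=22   [174*(-13) + 103*(22) = 4]
q=1: r=3, s=16, t=-27   [174*(16) + 103*(-27) = 3]
q=1: r=1, s=-29, t=49   [174*(-29) + 103*(49) = 1]
q=3: r=0, s=103, t=-174   [174*(103) + 103*(-174) = 0]
GCD = 1 with t = 49, so 103*(49) ≡ 1 (mod 174)
Inverse = 49 mod 174 = 49
Check: 103 * 49 = 5047 ≡ 1 (mod 174)

103^(-1) ≡ 49 (mod 174)


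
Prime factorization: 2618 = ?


2618 / 2 = 1309
1309 / 7 = 187
187 / 11 = 17
17 / 17 = 1
2618 = 2 × 7 × 11 × 17


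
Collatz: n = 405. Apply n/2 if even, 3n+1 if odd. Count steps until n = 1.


405 → 1216 → 608 → 304 → 152 → 76 → 38 → 19 → 58 → 29 → 88 → 44 → 22 → 11 → 34 → 17 → 52 → 26 → 13 → 40 → 20 → 10 → 5 → 16 → 8 → 4 → 2 → 1
Total steps = 27

27 steps


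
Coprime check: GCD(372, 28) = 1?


Euclidean algorithm:
372 = 13 * 28 + 8
28 = 3 * 8 + 4
8 = 2 * 4 + 0
GCD(372, 28) = 4

No, not coprime (GCD = 4)


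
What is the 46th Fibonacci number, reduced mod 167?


F(k) mod 167 for k=1..46:
1, 1, 2, 3, 5, 8, 13, 21, 34, 55, 89, 144, 66, 43, 109, 152, 94, 79, 6, 85, 91, 9, 100, 109, 42, 151, 26, 10, 36, 46, 82, 128, 43, 4, 47, 51, 98, 149, 80, 62, 142, 37, 12, 49, 61, 110
F(46) mod 167 = 110


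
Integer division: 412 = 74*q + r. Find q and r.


412 = 74 * 5 + 42
Check: 370 + 42 = 412

q = 5, r = 42


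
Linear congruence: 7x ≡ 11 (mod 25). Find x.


GCD(7, 25) = 1, unique solution
a^(-1) mod 25 = 18
x = 18 * 11 mod 25 = 23

x ≡ 23 (mod 25)


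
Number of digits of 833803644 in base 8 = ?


833803644 in base 8 = 6154552574
Number of digits = 10

10 digits (base 8)


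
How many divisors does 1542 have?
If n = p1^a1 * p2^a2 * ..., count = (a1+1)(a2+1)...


1542 = 2^1 × 3^1 × 257^1
d(1542) = (1+1) × (1+1) × (1+1) = 8

8 divisors


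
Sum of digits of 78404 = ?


7 + 8 + 4 + 0 + 4 = 23


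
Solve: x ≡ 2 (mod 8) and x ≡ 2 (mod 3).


M = 8*3 = 24
M1 = M/8 = 3, M2 = M/3 = 8
M1^(-1) mod 8 = 3, M2^(-1) mod 3 = 2
x = 2*3*3 + 2*8*2 = 50
50 mod 24 = 2
Check: 2 mod 8 = 2 ✓, 2 mod 3 = 2 ✓

x ≡ 2 (mod 24)


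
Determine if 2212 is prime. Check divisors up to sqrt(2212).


2212 / 2 = 1106 (exact division)
2212 is NOT prime.

No, 2212 is not prime


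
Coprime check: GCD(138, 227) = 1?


Euclidean algorithm:
227 = 1 * 138 + 89
138 = 1 * 89 + 49
89 = 1 * 49 + 40
49 = 1 * 40 + 9
40 = 4 * 9 + 4
9 = 2 * 4 + 1
4 = 4 * 1 + 0
GCD(138, 227) = 1

Yes, coprime (GCD = 1)


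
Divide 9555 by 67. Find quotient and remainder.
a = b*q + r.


9555 = 67 * 142 + 41
Check: 9514 + 41 = 9555

q = 142, r = 41


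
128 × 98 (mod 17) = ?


128 × 98 = 12544
12544 mod 17 = 15


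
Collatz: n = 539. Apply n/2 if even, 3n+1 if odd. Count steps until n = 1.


539 → 1618 → 809 → 2428 → 1214 → 607 → 1822 → 911 → 2734 → 1367 → 4102 → 2051 → 6154 → 3077 → 9232 → 4616 → 2308 → 1154 → 577 → 1732 → 866 → 433 → 1300 → 650 → 325 → 976 → 488 → 244 → 122 → 61 → 184 → 92 → 46 → 23 → 70 → 35 → 106 → 53 → 160 → 80 → 40 → 20 → 10 → 5 → 16 → 8 → 4 → 2 → 1
Total steps = 48

48 steps


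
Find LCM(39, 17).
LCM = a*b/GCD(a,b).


GCD(39, 17) = 1
LCM = 39*17/1 = 663/1 = 663

LCM = 663


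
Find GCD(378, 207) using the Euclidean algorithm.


378 = 1 * 207 + 171
207 = 1 * 171 + 36
171 = 4 * 36 + 27
36 = 1 * 27 + 9
27 = 3 * 9 + 0
GCD = 9


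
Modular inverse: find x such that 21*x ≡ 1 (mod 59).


Use the extended Euclidean algorithm on (59, 21); each row r = 59*s + 21*t:
r=59, s=1, t=0
r=21, s=0, t=1
q=2: r=17, s=1, t=-2   [59*(1) + 21*(-2) = 17]
q=1: r=4, s=-1, t=3   [59*(-1) + 21*(3) = 4]
q=4: r=1, s=5, t=-14   [59*(5) + 21*(-14) = 1]
q=4: r=0, s=-21, t=59   [59*(-21) + 21*(59) = 0]
GCD = 1 with t = -14, so 21*(-14) ≡ 1 (mod 59)
Inverse = -14 mod 59 = 45
Check: 21 * 45 = 945 ≡ 1 (mod 59)

21^(-1) ≡ 45 (mod 59)


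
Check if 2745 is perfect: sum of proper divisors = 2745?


Proper divisors of 2745: 1, 3, 5, 9, 15, 45, 61, 183, 305, 549, 915
Sum = 1 + 3 + 5 + 9 + 15 + 45 + 61 + 183 + 305 + 549 + 915 = 2091

No, 2745 is not perfect (2091 ≠ 2745)


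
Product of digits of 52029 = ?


5 × 2 × 0 × 2 × 9 = 0


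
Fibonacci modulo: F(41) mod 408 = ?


F(k) mod 408 for k=1..41:
1, 1, 2, 3, 5, 8, 13, 21, 34, 55, 89, 144, 233, 377, 202, 171, 373, 136, 101, 237, 338, 167, 97, 264, 361, 217, 170, 387, 149, 128, 277, 405, 274, 271, 137, 0, 137, 137, 274, 3, 277
F(41) mod 408 = 277


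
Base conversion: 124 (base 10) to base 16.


124 (base 10) = 124 (decimal)
124 (decimal) = 7C (base 16)


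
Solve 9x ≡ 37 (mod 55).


GCD(9, 55) = 1, unique solution
a^(-1) mod 55 = 49
x = 49 * 37 mod 55 = 53

x ≡ 53 (mod 55)


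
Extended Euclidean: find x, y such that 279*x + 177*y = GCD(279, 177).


Tabular extended Euclidean (each row: r = 279*s + 177*t):
r=279, s=1, t=0
r=177, s=0, t=1
q=1: r=102, s=1, t=-1   [279*(1) + 177*(-1) = 102]
q=1: r=75, s=-1, t=2   [279*(-1) + 177*(2) = 75]
q=1: r=27, s=2, t=-3   [279*(2) + 177*(-3) = 27]
q=2: r=21, s=-5, t=8   [279*(-5) + 177*(8) = 21]
q=1: r=6, s=7, t=-11   [279*(7) + 177*(-11) = 6]
q=3: r=3, s=-26, t=41   [279*(-26) + 177*(41) = 3]
q=2: r=0, s=59, t=-93   [279*(59) + 177*(-93) = 0]
GCD = 3; from the row with r=3: x=-26, y=41
Check: 279*(-26) + 177*(41) = -7254 + 7257 = 3

GCD = 3, x = -26, y = 41


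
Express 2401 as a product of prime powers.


2401 / 7 = 343
343 / 7 = 49
49 / 7 = 7
7 / 7 = 1
2401 = 7^4


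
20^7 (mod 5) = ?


20^1 mod 5 = 0
20^2 mod 5 = 0
20^3 mod 5 = 0
20^4 mod 5 = 0
20^5 mod 5 = 0
20^6 mod 5 = 0
20^7 mod 5 = 0


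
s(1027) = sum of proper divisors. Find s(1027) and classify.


Proper divisors: 1, 13, 79
Sum = 1 + 13 + 79 = 93
93 < 1027 → deficient

s(1027) = 93 (deficient)


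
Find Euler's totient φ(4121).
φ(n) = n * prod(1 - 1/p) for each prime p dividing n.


4121 = 13 × 317
Prime factors: 13, 317
φ(4121) = 4121 × (1-1/13) × (1-1/317)
= 4121 × 12/13 × 316/317 = 3792

φ(4121) = 3792


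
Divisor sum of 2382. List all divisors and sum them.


Divisors of 2382: 1, 2, 3, 6, 397, 794, 1191, 2382
Sum = 1 + 2 + 3 + 6 + 397 + 794 + 1191 + 2382 = 4776

σ(2382) = 4776


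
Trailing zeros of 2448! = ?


floor(2448/5) = 489
floor(2448/25) = 97
floor(2448/125) = 19
floor(2448/625) = 3
Total = 608

608 trailing zeros


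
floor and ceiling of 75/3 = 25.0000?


75/3 = 25.0000
floor = 25
ceil = 25

floor = 25, ceil = 25


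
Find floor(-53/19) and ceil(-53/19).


-53/19 = -2.7895
floor = -3
ceil = -2

floor = -3, ceil = -2


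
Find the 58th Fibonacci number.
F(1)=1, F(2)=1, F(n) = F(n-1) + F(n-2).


Sequence: 1, 1, 2, 3, 5, 8, 13, 21, 34, 55, 89, 144, 233, 377, 610, 987, 1597, 2584, 4181, 6765, 10946, 17711, 28657, 46368, 75025, 121393, 196418, 317811, 514229, 832040, 1346269, 2178309, 3524578, 5702887, 9227465, 14930352, 24157817, 39088169, 63245986, 102334155, 165580141, 267914296, 433494437, 701408733, 1134903170, 1836311903, 2971215073, 4807526976, 7778742049, 12586269025, 20365011074, 32951280099, 53316291173, 86267571272, 139583862445, 225851433717, 365435296162, 591286729879
F(58) = 591286729879


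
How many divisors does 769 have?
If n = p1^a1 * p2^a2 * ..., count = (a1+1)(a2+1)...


769 = 769^1
d(769) = (1+1) = 2

2 divisors


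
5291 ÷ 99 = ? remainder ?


5291 = 99 * 53 + 44
Check: 5247 + 44 = 5291

q = 53, r = 44


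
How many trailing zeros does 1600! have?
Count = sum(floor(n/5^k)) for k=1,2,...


floor(1600/5) = 320
floor(1600/25) = 64
floor(1600/125) = 12
floor(1600/625) = 2
Total = 398

398 trailing zeros


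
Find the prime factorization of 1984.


1984 / 2 = 992
992 / 2 = 496
496 / 2 = 248
248 / 2 = 124
124 / 2 = 62
62 / 2 = 31
31 / 31 = 1
1984 = 2^6 × 31


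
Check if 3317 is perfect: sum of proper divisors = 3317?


Proper divisors of 3317: 1, 31, 107
Sum = 1 + 31 + 107 = 139

No, 3317 is not perfect (139 ≠ 3317)


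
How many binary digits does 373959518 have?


373959518 in base 2 = 10110010010100010101101011110
Number of digits = 29

29 digits (base 2)


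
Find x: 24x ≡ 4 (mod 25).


GCD(24, 25) = 1, unique solution
a^(-1) mod 25 = 24
x = 24 * 4 mod 25 = 21

x ≡ 21 (mod 25)


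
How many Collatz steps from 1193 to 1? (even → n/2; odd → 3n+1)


1193 → 3580 → 1790 → 895 → 2686 → 1343 → 4030 → 2015 → 6046 → 3023 → 9070 → 4535 → 13606 → 6803 → 20410 → 10205 → 30616 → 15308 → 7654 → 3827 → 11482 → 5741 → 17224 → 8612 → 4306 → 2153 → 6460 → 3230 → 1615 → 4846 → 2423 → 7270 → 3635 → 10906 → 5453 → 16360 → 8180 → 4090 → 2045 → 6136 → 3068 → 1534 → 767 → 2302 → 1151 → 3454 → 1727 → 5182 → 2591 → 7774 → 3887 → 11662 → 5831 → 17494 → 8747 → 26242 → 13121 → 39364 → 19682 → 9841 → 29524 → 14762 → 7381 → 22144 → 11072 → 5536 → 2768 → 1384 → 692 → 346 → 173 → 520 → 260 → 130 → 65 → 196 → 98 → 49 → 148 → 74 → 37 → 112 → 56 → 28 → 14 → 7 → 22 → 11 → 34 → 17 → 52 → 26 → 13 → 40 → 20 → 10 → 5 → 16 → 8 → 4 → 2 → 1
Total steps = 101

101 steps


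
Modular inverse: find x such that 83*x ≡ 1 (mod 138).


Use the extended Euclidean algorithm on (138, 83); each row r = 138*s + 83*t:
r=138, s=1, t=0
r=83, s=0, t=1
q=1: r=55, s=1, t=-1   [138*(1) + 83*(-1) = 55]
q=1: r=28, s=-1, t=2   [138*(-1) + 83*(2) = 28]
q=1: r=27, s=2, t=-3   [138*(2) + 83*(-3) = 27]
q=1: r=1, s=-3, t=5   [138*(-3) + 83*(5) = 1]
q=27: r=0, s=83, t=-138   [138*(83) + 83*(-138) = 0]
GCD = 1 with t = 5, so 83*(5) ≡ 1 (mod 138)
Inverse = 5 mod 138 = 5
Check: 83 * 5 = 415 ≡ 1 (mod 138)

83^(-1) ≡ 5 (mod 138)
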